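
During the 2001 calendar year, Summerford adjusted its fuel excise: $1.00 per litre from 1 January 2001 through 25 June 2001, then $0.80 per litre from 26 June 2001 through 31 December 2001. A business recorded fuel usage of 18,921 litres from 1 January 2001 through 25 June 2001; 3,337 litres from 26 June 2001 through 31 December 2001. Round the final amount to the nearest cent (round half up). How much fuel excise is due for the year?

1 January – 25 June 2001: 18,921 litres at $1.00/litre → $18921.00
26 June – 31 December 2001: 3,337 litres at $0.80/litre → $2669.60

$21590.60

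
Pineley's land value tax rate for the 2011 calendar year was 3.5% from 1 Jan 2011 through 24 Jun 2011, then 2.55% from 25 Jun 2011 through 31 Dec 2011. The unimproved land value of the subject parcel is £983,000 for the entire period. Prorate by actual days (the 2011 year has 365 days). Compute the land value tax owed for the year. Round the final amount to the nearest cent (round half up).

£29,543.86

1 Jan – 24 Jun 2011: 175 days at 3.5% → £983,000 × 3.5% × 175/365 = £16,495.5479
25 Jun – 31 Dec 2011: 190 days at 2.55% → £983,000 × 2.55% × 190/365 = £13,048.3151
Total = £29,543.8630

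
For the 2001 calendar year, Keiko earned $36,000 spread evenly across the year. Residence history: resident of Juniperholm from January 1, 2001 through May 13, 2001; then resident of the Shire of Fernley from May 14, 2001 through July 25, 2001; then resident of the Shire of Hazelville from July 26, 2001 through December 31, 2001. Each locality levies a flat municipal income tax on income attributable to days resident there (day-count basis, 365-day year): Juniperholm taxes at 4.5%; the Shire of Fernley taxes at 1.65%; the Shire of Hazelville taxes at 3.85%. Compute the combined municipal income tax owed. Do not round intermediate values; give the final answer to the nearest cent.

Juniperholm, January 1 – May 13, 2001: 133 days → $36,000 × 4.5% × 133/365 = $590.3014
The Shire of Fernley, May 14 – July 25, 2001: 73 days → $36,000 × 1.65% × 73/365 = $118.8000
The Shire of Hazelville, July 26 – December 31, 2001: 159 days → $36,000 × 3.85% × 159/365 = $603.7644
Total = $1,312.8658

$1,312.87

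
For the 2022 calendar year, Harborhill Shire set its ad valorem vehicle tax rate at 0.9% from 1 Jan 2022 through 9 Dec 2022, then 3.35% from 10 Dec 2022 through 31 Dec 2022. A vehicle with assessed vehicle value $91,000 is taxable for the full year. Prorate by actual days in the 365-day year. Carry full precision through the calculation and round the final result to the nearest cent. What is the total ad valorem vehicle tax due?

$953.38

1 Jan – 9 Dec 2022: 343 days at 0.9% → $91,000 × 0.9% × 343/365 = $769.6356
10 Dec – 31 Dec 2022: 22 days at 3.35% → $91,000 × 3.35% × 22/365 = $183.7452
Total = $953.3808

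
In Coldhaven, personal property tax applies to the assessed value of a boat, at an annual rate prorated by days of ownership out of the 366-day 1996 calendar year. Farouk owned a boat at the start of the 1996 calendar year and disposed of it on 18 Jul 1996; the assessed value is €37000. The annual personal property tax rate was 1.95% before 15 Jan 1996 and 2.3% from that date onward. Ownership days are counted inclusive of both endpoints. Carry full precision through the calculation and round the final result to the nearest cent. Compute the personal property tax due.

€460.07

1 Jan – 14 Jan 1996: 14 days at 1.95% → €37000 × 1.95% × 14/366 = €27.5984
15 Jan – 18 Jul 1996: 186 days at 2.3% → €37000 × 2.3% × 186/366 = €432.4754
Total = €460.0738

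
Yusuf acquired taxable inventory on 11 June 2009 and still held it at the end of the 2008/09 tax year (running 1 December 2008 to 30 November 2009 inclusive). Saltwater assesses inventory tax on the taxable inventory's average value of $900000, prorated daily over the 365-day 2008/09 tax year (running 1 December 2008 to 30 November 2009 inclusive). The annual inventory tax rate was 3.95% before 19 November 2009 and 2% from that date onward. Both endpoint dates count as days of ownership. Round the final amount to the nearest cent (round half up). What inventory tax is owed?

11 June – 18 November 2009: 161 days at 3.95% → $900000 × 3.95% × 161/365 = $15680.9589
19 November – 30 November 2009: 12 days at 2% → $900000 × 2% × 12/365 = $591.7808
Total = $16272.7397

$16272.74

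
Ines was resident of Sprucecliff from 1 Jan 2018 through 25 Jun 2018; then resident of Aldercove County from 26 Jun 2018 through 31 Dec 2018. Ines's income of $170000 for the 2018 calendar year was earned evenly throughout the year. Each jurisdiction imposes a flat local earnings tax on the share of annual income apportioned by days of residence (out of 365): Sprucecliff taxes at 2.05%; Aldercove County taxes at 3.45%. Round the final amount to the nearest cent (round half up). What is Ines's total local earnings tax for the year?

$4717.38

Sprucecliff, 1 Jan – 25 Jun 2018: 176 days → $170000 × 2.05% × 176/365 = $1680.4384
Aldercove County, 26 Jun – 31 Dec 2018: 189 days → $170000 × 3.45% × 189/365 = $3036.9452
Total = $4717.3836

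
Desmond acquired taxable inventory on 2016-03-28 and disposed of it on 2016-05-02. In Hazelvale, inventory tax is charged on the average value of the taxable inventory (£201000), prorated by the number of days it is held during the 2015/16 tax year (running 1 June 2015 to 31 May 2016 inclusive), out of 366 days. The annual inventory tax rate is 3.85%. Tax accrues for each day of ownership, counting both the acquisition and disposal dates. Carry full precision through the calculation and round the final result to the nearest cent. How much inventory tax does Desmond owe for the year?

£761.16

Days held (2016-03-28 to 2016-05-02): 36 out of 366
Tax = £201000 × 3.85% × 36/366 = £761.1639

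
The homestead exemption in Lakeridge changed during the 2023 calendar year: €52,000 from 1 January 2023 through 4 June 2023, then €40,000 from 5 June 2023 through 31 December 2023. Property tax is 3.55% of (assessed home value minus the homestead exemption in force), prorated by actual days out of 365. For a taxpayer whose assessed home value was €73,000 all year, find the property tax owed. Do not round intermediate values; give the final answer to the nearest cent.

1 January – 4 June 2023: 155 days, exemption €52,000 → (€73,000 − €52,000) × 3.55% × 155/365 = €316.5822
5 June – 31 December 2023: 210 days, exemption €40,000 → (€73,000 − €40,000) × 3.55% × 210/365 = €674.0137
Total = €990.5959

€990.60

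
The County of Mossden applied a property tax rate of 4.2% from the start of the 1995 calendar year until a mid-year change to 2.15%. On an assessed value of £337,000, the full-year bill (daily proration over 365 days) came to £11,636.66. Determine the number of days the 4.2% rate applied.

Let d = days at the first rate; then 365 − d days at the second rate.
£337,000 × [4.2%·d + 2.15%·(365−d)] / 365 = £11,636.66
Solving gives d = 232, so the new rate took effect on August 21, 1995.

232 days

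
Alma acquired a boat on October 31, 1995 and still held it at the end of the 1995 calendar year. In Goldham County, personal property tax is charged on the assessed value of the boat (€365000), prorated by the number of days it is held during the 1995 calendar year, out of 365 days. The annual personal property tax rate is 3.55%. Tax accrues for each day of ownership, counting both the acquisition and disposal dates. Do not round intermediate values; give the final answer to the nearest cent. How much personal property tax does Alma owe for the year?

€2201.00

Days held (October 31 – December 31, 1995): 62 out of 365
Tax = €365000 × 3.55% × 62/365 = €2201.0000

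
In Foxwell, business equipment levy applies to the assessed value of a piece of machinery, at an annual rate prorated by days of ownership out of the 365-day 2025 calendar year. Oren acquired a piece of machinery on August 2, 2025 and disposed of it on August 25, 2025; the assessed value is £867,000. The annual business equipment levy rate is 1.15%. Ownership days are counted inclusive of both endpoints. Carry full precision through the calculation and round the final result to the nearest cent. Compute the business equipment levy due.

Days held (August 2 – August 25, 2025): 24 out of 365
Tax = £867,000 × 1.15% × 24/365 = £655.5945

£655.59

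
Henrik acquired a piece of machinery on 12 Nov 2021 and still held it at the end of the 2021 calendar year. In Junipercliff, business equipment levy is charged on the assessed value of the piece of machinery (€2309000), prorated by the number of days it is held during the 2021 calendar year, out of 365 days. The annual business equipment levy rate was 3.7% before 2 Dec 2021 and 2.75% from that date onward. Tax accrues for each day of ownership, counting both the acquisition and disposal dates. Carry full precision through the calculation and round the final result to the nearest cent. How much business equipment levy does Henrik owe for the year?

€9900.23

12 Nov – 1 Dec 2021: 20 days at 3.7% → €2309000 × 3.7% × 20/365 = €4681.2603
2 Dec – 31 Dec 2021: 30 days at 2.75% → €2309000 × 2.75% × 30/365 = €5218.9726
Total = €9900.2329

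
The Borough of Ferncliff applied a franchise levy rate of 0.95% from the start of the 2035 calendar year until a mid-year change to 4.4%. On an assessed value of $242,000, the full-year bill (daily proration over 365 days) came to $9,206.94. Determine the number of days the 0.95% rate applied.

63 days

Let d = days at the first rate; then 365 − d days at the second rate.
$242,000 × [0.95%·d + 4.4%·(365−d)] / 365 = $9,206.94
Solving gives d = 63, so the new rate took effect on 5 March 2035.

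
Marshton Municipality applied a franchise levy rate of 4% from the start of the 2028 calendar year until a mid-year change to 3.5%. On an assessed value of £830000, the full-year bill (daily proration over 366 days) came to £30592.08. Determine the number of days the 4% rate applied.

136 days

Let d = days at the first rate; then 366 − d days at the second rate.
£830000 × [4%·d + 3.5%·(366−d)] / 366 = £30592.08
Solving gives d = 136, so the new rate took effect on 16 May 2028.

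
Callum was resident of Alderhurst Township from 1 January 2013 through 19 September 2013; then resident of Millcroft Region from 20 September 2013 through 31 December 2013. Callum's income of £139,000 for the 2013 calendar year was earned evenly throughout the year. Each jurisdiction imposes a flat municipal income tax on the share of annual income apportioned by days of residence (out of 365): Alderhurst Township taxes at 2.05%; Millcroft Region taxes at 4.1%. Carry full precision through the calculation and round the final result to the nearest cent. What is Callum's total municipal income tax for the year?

Alderhurst Township, 1 January – 19 September 2013: 262 days → £139,000 × 2.05% × 262/365 = £2,045.3945
Millcroft Region, 20 September – 31 December 2013: 103 days → £139,000 × 4.1% × 103/365 = £1,608.2110
Total = £3,653.6055

£3,653.61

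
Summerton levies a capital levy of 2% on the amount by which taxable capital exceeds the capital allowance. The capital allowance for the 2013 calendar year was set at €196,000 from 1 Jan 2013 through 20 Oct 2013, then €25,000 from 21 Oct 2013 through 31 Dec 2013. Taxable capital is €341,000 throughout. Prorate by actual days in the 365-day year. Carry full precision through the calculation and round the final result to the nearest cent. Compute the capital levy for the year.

€3,574.63

1 Jan – 20 Oct 2013: 293 days, exemption €196,000 → (€341,000 − €196,000) × 2% × 293/365 = €2,327.9452
21 Oct – 31 Dec 2013: 72 days, exemption €25,000 → (€341,000 − €25,000) × 2% × 72/365 = €1,246.6849
Total = €3,574.6301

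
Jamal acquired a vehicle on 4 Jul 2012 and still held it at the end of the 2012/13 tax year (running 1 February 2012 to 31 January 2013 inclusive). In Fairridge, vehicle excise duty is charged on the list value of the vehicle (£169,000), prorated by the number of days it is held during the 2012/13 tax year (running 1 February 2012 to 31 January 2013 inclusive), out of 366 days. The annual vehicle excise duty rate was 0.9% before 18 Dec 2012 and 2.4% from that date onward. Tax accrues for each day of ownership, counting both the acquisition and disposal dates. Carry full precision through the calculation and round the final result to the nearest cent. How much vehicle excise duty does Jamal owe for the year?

4 Jul – 17 Dec 2012: 167 days at 0.9% → £169,000 × 0.9% × 167/366 = £694.0082
18 Dec 2012 – 31 Jan 2013: 45 days at 2.4% → £169,000 × 2.4% × 45/366 = £498.6885
Total = £1,192.6967

£1,192.70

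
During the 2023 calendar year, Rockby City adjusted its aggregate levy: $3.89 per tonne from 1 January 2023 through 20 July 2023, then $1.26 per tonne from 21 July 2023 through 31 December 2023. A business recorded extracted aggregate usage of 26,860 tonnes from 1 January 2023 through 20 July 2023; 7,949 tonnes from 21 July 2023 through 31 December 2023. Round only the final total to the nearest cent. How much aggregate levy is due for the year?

$114,501.14

1 January – 20 July 2023: 26,860 tonnes at $3.89/tonne → $104,485.40
21 July – 31 December 2023: 7,949 tonnes at $1.26/tonne → $10,015.74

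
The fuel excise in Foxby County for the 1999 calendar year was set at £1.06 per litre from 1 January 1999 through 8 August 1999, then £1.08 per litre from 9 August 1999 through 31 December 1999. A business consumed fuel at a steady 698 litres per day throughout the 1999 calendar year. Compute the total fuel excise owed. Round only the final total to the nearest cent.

£272,080.40

1 January – 8 August 1999: 220 days × 698 litres/day = 153,560 litres at £1.06/litre → £162,773.60
9 August – 31 December 1999: 145 days × 698 litres/day = 101,210 litres at £1.08/litre → £109,306.80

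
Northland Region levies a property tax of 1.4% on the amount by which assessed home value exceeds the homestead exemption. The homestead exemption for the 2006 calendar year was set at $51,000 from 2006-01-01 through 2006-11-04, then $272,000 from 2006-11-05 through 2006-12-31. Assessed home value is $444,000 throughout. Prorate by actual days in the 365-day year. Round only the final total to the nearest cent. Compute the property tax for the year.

2006-01-01 to 2006-11-04: 308 days, exemption $51,000 → ($444,000 − $51,000) × 1.4% × 308/365 = $4,642.7836
2006-11-05 to 2006-12-31: 57 days, exemption $272,000 → ($444,000 − $272,000) × 1.4% × 57/365 = $376.0438
Total = $5,018.8274

$5,018.83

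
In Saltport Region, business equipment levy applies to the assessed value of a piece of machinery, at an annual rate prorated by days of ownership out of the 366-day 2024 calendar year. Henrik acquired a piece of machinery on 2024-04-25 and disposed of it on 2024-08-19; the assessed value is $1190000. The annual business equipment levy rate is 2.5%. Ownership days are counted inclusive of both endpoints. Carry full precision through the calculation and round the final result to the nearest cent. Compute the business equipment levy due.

Days held (2024-04-25 to 2024-08-19): 117 out of 366
Tax = $1190000 × 2.5% × 117/366 = $9510.2459

$9510.25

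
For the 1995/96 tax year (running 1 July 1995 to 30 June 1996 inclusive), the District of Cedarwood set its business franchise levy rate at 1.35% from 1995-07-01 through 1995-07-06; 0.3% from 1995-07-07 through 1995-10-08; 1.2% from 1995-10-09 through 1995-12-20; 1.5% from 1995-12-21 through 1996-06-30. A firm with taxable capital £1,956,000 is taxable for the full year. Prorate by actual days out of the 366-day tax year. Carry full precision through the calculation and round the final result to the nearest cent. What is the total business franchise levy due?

1995-07-01 to 1995-07-06: 6 days at 1.35% → £1,956,000 × 1.35% × 6/366 = £432.8852
1995-07-07 to 1995-10-08: 94 days at 0.3% → £1,956,000 × 0.3% × 94/366 = £1,507.0820
1995-10-09 to 1995-12-20: 73 days at 1.2% → £1,956,000 × 1.2% × 73/366 = £4,681.5738
1995-12-21 to 1996-06-30: 193 days at 1.5% → £1,956,000 × 1.5% × 193/366 = £15,471.6393
Total = £22,093.1803

£22,093.18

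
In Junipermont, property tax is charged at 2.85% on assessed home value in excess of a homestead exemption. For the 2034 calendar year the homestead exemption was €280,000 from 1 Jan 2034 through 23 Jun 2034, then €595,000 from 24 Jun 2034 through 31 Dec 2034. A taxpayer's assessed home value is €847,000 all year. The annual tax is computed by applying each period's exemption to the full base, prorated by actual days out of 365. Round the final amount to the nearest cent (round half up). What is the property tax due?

€11,461.68

1 Jan – 23 Jun 2034: 174 days, exemption €280,000 → (€847,000 − €280,000) × 2.85% × 174/365 = €7,703.4329
24 Jun – 31 Dec 2034: 191 days, exemption €595,000 → (€847,000 − €595,000) × 2.85% × 191/365 = €3,758.2521
Total = €11,461.6849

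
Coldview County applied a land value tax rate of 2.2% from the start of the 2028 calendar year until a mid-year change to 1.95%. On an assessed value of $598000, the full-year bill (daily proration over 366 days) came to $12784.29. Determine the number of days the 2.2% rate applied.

Let d = days at the first rate; then 366 − d days at the second rate.
$598000 × [2.2%·d + 1.95%·(366−d)] / 366 = $12784.29
Solving gives d = 275, so the new rate took effect on 2 Oct 2028.

275 days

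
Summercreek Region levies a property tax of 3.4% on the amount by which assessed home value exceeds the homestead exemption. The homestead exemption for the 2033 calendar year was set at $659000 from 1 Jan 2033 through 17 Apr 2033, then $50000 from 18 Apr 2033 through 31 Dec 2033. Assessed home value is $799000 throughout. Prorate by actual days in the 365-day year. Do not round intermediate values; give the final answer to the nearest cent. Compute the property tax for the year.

1 Jan – 17 Apr 2033: 107 days, exemption $659000 → ($799000 − $659000) × 3.4% × 107/365 = $1395.3973
18 Apr – 31 Dec 2033: 258 days, exemption $50000 → ($799000 − $50000) × 3.4% × 258/365 = $18000.6247
Total = $19396.0219

$19396.02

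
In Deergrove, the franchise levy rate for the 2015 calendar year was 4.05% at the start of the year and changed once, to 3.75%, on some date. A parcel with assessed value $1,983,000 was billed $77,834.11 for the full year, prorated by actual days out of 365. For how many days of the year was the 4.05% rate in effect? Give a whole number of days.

213 days

Let d = days at the first rate; then 365 − d days at the second rate.
$1,983,000 × [4.05%·d + 3.75%·(365−d)] / 365 = $77,834.11
Solving gives d = 213, so the new rate took effect on 2 August 2015.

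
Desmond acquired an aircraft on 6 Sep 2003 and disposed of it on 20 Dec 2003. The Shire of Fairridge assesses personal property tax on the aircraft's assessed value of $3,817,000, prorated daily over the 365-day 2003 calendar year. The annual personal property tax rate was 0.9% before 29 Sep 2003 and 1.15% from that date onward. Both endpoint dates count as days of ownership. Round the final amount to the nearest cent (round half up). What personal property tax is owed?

6 Sep – 28 Sep 2003: 23 days at 0.9% → $3,817,000 × 0.9% × 23/365 = $2,164.7096
29 Sep – 20 Dec 2003: 83 days at 1.15% → $3,817,000 × 1.15% × 83/365 = $9,981.7164
Total = $12,146.4260

$12,146.43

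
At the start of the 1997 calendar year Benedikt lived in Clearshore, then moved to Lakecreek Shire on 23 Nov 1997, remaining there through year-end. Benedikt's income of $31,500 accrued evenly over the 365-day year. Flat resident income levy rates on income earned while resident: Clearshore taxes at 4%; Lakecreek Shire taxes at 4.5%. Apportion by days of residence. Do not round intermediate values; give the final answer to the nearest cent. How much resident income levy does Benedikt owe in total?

Clearshore, 1 Jan – 22 Nov 1997: 326 days → $31,500 × 4% × 326/365 = $1,125.3699
Lakecreek Shire, 23 Nov – 31 Dec 1997: 39 days → $31,500 × 4.5% × 39/365 = $151.4589
Total = $1,276.8288

$1,276.83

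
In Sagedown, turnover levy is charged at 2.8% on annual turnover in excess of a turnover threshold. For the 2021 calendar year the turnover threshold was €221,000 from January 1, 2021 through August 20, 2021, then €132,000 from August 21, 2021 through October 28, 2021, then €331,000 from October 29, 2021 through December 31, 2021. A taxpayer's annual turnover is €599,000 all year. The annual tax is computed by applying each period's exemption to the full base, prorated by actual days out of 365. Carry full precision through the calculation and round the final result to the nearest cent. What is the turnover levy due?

€10,515.04

January 1 – August 20, 2021: 232 days, exemption €221,000 → (€599,000 − €221,000) × 2.8% × 232/365 = €6,727.3644
August 21 – October 28, 2021: 69 days, exemption €132,000 → (€599,000 − €132,000) × 2.8% × 69/365 = €2,471.9014
October 29 – December 31, 2021: 64 days, exemption €331,000 → (€599,000 − €331,000) × 2.8% × 64/365 = €1,315.7699
Total = €10,515.0356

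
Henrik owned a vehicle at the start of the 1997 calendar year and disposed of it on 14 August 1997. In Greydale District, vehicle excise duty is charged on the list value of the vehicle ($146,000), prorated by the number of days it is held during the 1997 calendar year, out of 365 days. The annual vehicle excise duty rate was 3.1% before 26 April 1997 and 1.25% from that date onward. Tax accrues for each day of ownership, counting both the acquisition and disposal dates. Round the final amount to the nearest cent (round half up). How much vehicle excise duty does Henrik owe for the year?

1 January – 25 April 1997: 115 days at 3.1% → $146,000 × 3.1% × 115/365 = $1,426.0000
26 April – 14 August 1997: 111 days at 1.25% → $146,000 × 1.25% × 111/365 = $555.0000
Total = $1,981.0000

$1,981.00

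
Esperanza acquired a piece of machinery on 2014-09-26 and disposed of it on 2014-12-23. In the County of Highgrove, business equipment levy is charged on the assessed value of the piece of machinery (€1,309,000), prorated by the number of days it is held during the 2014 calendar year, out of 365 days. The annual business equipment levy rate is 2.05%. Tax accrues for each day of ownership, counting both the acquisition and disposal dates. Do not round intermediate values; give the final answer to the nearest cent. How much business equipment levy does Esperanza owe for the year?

Days held (2014-09-26 to 2014-12-23): 89 out of 365
Tax = €1,309,000 × 2.05% × 89/365 = €6,543.2068

€6,543.21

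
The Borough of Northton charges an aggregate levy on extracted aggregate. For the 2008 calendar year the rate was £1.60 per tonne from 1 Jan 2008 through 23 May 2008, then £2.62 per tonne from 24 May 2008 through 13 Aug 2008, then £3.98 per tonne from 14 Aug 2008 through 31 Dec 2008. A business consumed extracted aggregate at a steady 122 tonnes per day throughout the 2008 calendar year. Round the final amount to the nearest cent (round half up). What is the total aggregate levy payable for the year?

1 Jan – 23 May 2008: 144 days × 122 tonnes/day = 17,568 tonnes at £1.60/tonne → £28,108.80
24 May – 13 Aug 2008: 82 days × 122 tonnes/day = 10,004 tonnes at £2.62/tonne → £26,210.48
14 Aug – 31 Dec 2008: 140 days × 122 tonnes/day = 17,080 tonnes at £3.98/tonne → £67,978.40

£122,297.68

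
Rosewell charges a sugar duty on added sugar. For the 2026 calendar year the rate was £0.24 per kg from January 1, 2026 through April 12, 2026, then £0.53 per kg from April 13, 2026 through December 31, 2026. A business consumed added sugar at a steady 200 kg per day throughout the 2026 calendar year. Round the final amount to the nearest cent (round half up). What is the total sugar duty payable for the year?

January 1 – April 12, 2026: 102 days × 200 kg/day = 20,400 kg at £0.24/kg → £4,896.00
April 13 – December 31, 2026: 263 days × 200 kg/day = 52,600 kg at £0.53/kg → £27,878.00

£32,774.00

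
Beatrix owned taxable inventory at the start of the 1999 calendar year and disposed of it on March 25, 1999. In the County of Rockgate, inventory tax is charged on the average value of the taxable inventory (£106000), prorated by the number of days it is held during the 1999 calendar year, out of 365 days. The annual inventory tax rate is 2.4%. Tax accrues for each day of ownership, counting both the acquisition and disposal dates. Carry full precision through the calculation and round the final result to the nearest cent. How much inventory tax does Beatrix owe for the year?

£585.47

Days held (January 1 – March 25, 1999): 84 out of 365
Tax = £106000 × 2.4% × 84/365 = £585.4685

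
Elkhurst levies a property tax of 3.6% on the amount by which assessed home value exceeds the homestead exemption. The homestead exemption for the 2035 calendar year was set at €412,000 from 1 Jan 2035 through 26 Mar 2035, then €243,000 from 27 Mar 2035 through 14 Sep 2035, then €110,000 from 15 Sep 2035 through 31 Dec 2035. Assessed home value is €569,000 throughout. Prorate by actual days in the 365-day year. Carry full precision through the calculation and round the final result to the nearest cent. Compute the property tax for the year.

1 Jan – 26 Mar 2035: 85 days, exemption €412,000 → (€569,000 − €412,000) × 3.6% × 85/365 = €1,316.2192
27 Mar – 14 Sep 2035: 172 days, exemption €243,000 → (€569,000 − €243,000) × 3.6% × 172/365 = €5,530.3890
15 Sep – 31 Dec 2035: 108 days, exemption €110,000 → (€569,000 − €110,000) × 3.6% × 108/365 = €4,889.2932
Total = €11,735.9014

€11,735.90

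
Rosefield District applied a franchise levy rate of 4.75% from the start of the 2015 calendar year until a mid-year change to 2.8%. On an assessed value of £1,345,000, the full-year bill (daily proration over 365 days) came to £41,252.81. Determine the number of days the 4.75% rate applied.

Let d = days at the first rate; then 365 − d days at the second rate.
£1,345,000 × [4.75%·d + 2.8%·(365−d)] / 365 = £41,252.81
Solving gives d = 50, so the new rate took effect on February 20, 2015.

50 days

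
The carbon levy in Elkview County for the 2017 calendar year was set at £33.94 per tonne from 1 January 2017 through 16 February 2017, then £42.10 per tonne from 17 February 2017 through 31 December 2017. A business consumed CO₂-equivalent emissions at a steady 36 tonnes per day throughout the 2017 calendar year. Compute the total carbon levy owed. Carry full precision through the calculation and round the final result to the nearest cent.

£539387.28

1 January – 16 February 2017: 47 days × 36 tonnes/day = 1,692 tonnes at £33.94/tonne → £57426.48
17 February – 31 December 2017: 318 days × 36 tonnes/day = 11,448 tonnes at £42.10/tonne → £481960.80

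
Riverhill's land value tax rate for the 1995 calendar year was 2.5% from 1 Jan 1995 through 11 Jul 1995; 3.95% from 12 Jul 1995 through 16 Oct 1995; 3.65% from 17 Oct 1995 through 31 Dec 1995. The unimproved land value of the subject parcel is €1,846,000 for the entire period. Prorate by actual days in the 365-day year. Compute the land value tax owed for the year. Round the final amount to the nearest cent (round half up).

1 Jan – 11 Jul 1995: 192 days at 2.5% → €1,846,000 × 2.5% × 192/365 = €24,276.1644
12 Jul – 16 Oct 1995: 97 days at 3.95% → €1,846,000 × 3.95% × 97/365 = €19,377.9425
17 Oct – 31 Dec 1995: 76 days at 3.65% → €1,846,000 × 3.65% × 76/365 = €14,029.6000
Total = €57,683.7068

€57,683.71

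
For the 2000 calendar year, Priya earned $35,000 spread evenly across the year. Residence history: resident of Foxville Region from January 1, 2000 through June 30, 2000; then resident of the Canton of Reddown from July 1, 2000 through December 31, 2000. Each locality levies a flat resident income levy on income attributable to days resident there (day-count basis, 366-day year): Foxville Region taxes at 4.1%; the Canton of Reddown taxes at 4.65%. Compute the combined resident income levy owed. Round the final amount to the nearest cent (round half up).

$1,531.78

Foxville Region, January 1 – June 30, 2000: 182 days → $35,000 × 4.1% × 182/366 = $713.5792
The Canton of Reddown, July 1 – December 31, 2000: 184 days → $35,000 × 4.65% × 184/366 = $818.1967
Total = $1,531.7760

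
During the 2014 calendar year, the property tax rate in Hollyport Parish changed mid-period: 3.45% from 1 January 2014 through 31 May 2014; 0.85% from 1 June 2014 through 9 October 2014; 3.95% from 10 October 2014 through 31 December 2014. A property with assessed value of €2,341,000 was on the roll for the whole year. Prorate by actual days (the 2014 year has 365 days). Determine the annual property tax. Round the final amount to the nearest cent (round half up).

€61,581.13

1 January – 31 May 2014: 151 days at 3.45% → €2,341,000 × 3.45% × 151/365 = €33,412.1630
1 June – 9 October 2014: 131 days at 0.85% → €2,341,000 × 0.85% × 131/365 = €7,141.6534
10 October – 31 December 2014: 83 days at 3.95% → €2,341,000 × 3.95% × 83/365 = €21,027.3110
Total = €61,581.1274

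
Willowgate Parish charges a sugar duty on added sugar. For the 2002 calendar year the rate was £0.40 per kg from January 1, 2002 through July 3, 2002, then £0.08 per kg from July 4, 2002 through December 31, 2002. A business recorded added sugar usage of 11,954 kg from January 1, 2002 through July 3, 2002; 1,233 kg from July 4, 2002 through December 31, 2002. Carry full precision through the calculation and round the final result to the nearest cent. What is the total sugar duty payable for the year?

£4,880.24

January 1 – July 3, 2002: 11,954 kg at £0.40/kg → £4,781.60
July 4 – December 31, 2002: 1,233 kg at £0.08/kg → £98.64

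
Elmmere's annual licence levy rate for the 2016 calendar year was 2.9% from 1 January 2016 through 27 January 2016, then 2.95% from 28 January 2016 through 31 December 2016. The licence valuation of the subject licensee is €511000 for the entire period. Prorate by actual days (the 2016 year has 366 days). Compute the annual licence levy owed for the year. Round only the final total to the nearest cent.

1 January – 27 January 2016: 27 days at 2.9% → €511000 × 2.9% × 27/366 = €1093.2049
28 January – 31 December 2016: 339 days at 2.95% → €511000 × 2.95% × 339/366 = €13962.4467
Total = €15055.6516

€15055.65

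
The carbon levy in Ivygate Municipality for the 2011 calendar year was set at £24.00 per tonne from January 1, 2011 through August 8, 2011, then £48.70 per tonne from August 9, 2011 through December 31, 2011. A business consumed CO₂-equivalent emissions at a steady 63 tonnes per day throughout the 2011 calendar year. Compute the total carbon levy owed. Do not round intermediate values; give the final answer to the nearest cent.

£777,514.50

January 1 – August 8, 2011: 220 days × 63 tonnes/day = 13,860 tonnes at £24.00/tonne → £332,640.00
August 9 – December 31, 2011: 145 days × 63 tonnes/day = 9,135 tonnes at £48.70/tonne → £444,874.50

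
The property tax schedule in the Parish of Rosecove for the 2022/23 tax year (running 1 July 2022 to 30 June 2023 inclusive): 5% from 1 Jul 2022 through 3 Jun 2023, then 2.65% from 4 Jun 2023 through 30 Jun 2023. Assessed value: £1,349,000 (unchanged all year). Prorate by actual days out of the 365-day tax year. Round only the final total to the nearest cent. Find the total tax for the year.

1 Jul 2022 – 3 Jun 2023: 338 days at 5% → £1,349,000 × 5% × 338/365 = £62,460.5479
4 Jun – 30 Jun 2023: 27 days at 2.65% → £1,349,000 × 2.65% × 27/365 = £2,644.4096
Total = £65,104.9575

£65,104.96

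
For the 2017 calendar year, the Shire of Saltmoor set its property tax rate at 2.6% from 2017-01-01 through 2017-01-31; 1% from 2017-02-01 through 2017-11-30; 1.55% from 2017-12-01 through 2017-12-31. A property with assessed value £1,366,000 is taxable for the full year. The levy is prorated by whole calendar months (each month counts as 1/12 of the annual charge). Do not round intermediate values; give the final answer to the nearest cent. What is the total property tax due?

2017-01-01 to 2017-01-31: 1 month at 2.6% → £1,366,000 × 2.6% × 1/12 = £2,959.6667
2017-02-01 to 2017-11-30: 10 months at 1% → £1,366,000 × 1% × 10/12 = £11,383.3333
2017-12-01 to 2017-12-31: 1 month at 1.55% → £1,366,000 × 1.55% × 1/12 = £1,764.4167
Total = £16,107.4167

£16,107.42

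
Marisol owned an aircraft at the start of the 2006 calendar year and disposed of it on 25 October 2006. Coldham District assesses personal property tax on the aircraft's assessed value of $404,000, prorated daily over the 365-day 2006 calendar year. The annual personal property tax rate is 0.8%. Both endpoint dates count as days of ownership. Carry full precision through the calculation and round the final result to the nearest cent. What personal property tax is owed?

Days held (1 January – 25 October 2006): 298 out of 365
Tax = $404,000 × 0.8% × 298/365 = $2,638.7288

$2,638.73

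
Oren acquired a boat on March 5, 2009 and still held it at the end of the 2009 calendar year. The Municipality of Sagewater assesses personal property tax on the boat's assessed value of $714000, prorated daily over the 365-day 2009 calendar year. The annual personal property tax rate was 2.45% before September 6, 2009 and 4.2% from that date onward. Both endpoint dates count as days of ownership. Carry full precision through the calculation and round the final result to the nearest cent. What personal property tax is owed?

$18478.91

March 5 – September 5, 2009: 185 days at 2.45% → $714000 × 2.45% × 185/365 = $8866.3151
September 6 – December 31, 2009: 117 days at 4.2% → $714000 × 4.2% × 117/365 = $9612.5918
Total = $18478.9068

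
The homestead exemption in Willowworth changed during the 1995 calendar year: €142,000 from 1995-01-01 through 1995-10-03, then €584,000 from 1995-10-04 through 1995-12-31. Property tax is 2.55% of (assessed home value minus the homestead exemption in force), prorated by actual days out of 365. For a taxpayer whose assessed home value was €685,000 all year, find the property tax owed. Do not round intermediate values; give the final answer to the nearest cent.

1995-01-01 to 1995-10-03: 276 days, exemption €142,000 → (€685,000 − €142,000) × 2.55% × 276/365 = €10,470.2301
1995-10-04 to 1995-12-31: 89 days, exemption €584,000 → (€685,000 − €584,000) × 2.55% × 89/365 = €627.9986
Total = €11,098.2288

€11,098.23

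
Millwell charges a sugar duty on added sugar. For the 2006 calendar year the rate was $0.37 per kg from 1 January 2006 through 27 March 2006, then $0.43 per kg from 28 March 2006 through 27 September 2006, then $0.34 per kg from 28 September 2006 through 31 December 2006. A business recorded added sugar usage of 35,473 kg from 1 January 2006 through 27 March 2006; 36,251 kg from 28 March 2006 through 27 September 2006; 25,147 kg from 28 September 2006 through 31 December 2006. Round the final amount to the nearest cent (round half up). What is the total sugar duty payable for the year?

1 January – 27 March 2006: 35,473 kg at $0.37/kg → $13125.01
28 March – 27 September 2006: 36,251 kg at $0.43/kg → $15587.93
28 September – 31 December 2006: 25,147 kg at $0.34/kg → $8549.98

$37262.92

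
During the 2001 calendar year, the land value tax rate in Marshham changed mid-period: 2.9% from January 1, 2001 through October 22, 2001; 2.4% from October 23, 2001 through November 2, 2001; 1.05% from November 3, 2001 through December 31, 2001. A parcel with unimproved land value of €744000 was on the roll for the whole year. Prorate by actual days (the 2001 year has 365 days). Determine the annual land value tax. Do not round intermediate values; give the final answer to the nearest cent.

€19239.02

January 1 – October 22, 2001: 295 days at 2.9% → €744000 × 2.9% × 295/365 = €17438.1370
October 23 – November 2, 2001: 11 days at 2.4% → €744000 × 2.4% × 11/365 = €538.1260
November 3 – December 31, 2001: 59 days at 1.05% → €744000 × 1.05% × 59/365 = €1262.7616
Total = €19239.0247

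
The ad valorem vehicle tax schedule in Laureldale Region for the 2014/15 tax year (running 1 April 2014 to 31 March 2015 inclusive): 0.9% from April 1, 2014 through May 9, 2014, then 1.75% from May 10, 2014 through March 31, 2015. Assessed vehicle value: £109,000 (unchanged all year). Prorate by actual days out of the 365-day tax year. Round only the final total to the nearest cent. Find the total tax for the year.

April 1 – May 9, 2014: 39 days at 0.9% → £109,000 × 0.9% × 39/365 = £104.8192
May 10, 2014 – March 31, 2015: 326 days at 1.75% → £109,000 × 1.75% × 326/365 = £1,703.6849
Total = £1,808.5041

£1,808.50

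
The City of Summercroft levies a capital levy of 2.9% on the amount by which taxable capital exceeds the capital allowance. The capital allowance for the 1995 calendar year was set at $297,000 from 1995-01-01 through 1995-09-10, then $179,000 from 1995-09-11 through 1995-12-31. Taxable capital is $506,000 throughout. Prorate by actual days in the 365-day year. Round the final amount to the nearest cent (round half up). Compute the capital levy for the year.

$7,111.04

1995-01-01 to 1995-09-10: 253 days, exemption $297,000 → ($506,000 − $297,000) × 2.9% × 253/365 = $4,201.1863
1995-09-11 to 1995-12-31: 112 days, exemption $179,000 → ($506,000 − $179,000) × 2.9% × 112/365 = $2,909.8521
Total = $7,111.0384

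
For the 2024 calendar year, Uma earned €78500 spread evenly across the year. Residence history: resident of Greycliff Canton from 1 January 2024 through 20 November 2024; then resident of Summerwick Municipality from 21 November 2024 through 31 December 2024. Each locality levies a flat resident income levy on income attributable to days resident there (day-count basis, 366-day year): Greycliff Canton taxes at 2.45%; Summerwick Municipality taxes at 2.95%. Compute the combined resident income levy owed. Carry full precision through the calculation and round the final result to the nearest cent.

€1967.22

Greycliff Canton, 1 January – 20 November 2024: 325 days → €78500 × 2.45% × 325/366 = €1707.8040
Summerwick Municipality, 21 November – 31 December 2024: 41 days → €78500 × 2.95% × 41/366 = €259.4146
Total = €1967.2186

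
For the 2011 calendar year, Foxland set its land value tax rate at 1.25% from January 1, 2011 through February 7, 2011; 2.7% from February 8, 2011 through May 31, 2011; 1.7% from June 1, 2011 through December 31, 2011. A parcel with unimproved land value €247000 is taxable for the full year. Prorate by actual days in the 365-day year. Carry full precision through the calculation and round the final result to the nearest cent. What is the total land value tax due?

January 1 – February 7, 2011: 38 days at 1.25% → €247000 × 1.25% × 38/365 = €321.4384
February 8 – May 31, 2011: 113 days at 2.7% → €247000 × 2.7% × 113/365 = €2064.6493
June 1 – December 31, 2011: 214 days at 1.7% → €247000 × 1.7% × 214/365 = €2461.8795
Total = €4847.9671

€4847.97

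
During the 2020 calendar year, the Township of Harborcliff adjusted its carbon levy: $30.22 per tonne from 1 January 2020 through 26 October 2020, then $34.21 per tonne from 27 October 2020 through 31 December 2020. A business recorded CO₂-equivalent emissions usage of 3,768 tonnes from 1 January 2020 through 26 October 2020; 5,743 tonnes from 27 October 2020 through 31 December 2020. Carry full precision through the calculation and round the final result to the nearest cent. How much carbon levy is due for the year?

1 January – 26 October 2020: 3,768 tonnes at $30.22/tonne → $113,868.96
27 October – 31 December 2020: 5,743 tonnes at $34.21/tonne → $196,468.03

$310,336.99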